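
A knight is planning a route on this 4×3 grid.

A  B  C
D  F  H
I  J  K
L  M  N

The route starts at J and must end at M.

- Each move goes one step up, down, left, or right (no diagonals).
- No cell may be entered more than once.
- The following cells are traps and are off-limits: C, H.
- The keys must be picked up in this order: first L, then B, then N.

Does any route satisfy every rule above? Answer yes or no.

Even ignoring the required order, no revisit-free route from J to M manages to pass through all of L, B, and N: branching out from J, every path either misses one of them or, having collected them, can no longer reach M without re-entering a cell.

no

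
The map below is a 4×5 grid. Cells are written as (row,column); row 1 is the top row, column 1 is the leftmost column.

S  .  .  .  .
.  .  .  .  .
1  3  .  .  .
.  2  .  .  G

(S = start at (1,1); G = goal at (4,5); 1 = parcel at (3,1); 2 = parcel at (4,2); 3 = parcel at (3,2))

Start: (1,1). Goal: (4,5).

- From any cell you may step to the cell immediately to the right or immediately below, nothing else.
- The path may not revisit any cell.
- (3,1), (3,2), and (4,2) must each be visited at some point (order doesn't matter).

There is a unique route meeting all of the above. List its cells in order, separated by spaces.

Moves only go right or down, so the column and row indices never decrease.
Route from (1,1): down 2 to (3,1), right 1 to (3,2), down 1 to (4,2), right 3 to (4,5) — 7 moves in all.
Check: all required cells visited.

(1,1) (2,1) (3,1) (3,2) (4,2) (4,3) (4,4) (4,5)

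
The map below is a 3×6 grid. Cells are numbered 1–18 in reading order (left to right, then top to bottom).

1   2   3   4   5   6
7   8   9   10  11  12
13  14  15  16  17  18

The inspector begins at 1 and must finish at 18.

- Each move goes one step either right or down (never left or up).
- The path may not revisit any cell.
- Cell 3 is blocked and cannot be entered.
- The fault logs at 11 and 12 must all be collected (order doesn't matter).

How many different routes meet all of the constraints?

A right/down-only route from 1 to 18 makes exactly 2 down-moves and 5 right-moves in some order.
With no other constraints that would be C(7,2) = 21 routes.
A monotone route can only reach the required cells in the order 11, 12, so split there and multiply the segment counts (each segment already excludes blocked cells): 1→11: 2; 11→12: 1; 12→18: 1; product = 2.
That gives 2 routes.

2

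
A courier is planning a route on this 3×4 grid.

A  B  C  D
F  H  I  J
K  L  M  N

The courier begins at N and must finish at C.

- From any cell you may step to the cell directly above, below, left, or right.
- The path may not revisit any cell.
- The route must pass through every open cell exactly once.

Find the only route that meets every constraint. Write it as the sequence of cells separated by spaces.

Need to visit all 12 open cells exactly once, starting at N and ending at C.
Cell A has only two open neighbours (F and B), so the path must pass straight through it: one of those is the cell it's entered from and the other is where it exits.
Route from N: 3× left (reaching K), 2× up (reaching A), right to B, down to H, 2× right (reaching J), up to D, left to C — 11 moves in all.
Check: all 12 open cells covered.

N M L K F A B H I J D C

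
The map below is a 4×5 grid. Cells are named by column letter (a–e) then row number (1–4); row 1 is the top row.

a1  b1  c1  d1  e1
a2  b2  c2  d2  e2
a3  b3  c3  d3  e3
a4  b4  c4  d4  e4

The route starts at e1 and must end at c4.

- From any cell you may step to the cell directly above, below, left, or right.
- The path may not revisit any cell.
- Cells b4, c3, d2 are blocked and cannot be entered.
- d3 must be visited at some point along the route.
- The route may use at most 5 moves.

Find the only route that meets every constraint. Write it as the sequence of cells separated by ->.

e1 -> e2 -> e3 -> d3 -> d4 -> c4

The 5-move cap with required stops at d3 leaves no slack for detours.
Route from e1: down 2 to e3, left 1 to d3, down 1 to d4, left 1 to c4 — 5 moves in all.
Check: all required cells visited; 5 ≤ 5 moves.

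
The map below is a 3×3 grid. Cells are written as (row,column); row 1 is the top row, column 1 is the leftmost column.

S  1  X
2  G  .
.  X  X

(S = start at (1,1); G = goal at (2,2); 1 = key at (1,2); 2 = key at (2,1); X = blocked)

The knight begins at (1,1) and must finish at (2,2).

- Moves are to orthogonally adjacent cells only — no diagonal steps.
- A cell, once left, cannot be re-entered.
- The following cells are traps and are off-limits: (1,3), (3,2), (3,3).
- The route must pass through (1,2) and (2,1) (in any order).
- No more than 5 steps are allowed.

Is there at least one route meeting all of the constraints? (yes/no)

Exhausting the options from (1,1), every branch either dead-ends against blocked cells, would have to re-enter a cell already used, runs past the 5-move limit, or reaches the goal with a constraint still unmet.

no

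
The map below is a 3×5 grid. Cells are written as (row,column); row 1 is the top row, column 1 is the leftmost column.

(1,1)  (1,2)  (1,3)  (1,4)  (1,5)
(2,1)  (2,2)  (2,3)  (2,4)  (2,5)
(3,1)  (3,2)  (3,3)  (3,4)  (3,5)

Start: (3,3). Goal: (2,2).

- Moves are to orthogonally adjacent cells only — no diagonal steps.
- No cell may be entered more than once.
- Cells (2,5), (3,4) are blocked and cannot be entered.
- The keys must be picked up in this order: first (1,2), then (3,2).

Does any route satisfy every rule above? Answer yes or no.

One route that works: (3,3) → (2,3) → (1,3) → (1,2) → (1,1) → (2,1) → (3,1) → (3,2) → (2,2).

yes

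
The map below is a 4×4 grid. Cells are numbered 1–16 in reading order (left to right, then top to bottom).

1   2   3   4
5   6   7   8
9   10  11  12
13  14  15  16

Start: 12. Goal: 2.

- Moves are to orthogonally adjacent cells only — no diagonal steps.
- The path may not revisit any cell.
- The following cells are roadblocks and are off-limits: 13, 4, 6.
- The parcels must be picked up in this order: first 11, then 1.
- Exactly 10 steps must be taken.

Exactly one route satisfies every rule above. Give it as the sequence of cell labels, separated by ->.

The waypoints must appear in the order 11, 1, with no cell reused.
Route from 12: up to 8, left to 7, 2× down (reaching 15), left to 14, up to 10, left to 9, 2× up (reaching 1), right to 2 — 10 moves in all.
Check: order respected (11 at step 3, 1 at step 9); 10 moves as required.

12 -> 8 -> 7 -> 11 -> 15 -> 14 -> 10 -> 9 -> 5 -> 1 -> 2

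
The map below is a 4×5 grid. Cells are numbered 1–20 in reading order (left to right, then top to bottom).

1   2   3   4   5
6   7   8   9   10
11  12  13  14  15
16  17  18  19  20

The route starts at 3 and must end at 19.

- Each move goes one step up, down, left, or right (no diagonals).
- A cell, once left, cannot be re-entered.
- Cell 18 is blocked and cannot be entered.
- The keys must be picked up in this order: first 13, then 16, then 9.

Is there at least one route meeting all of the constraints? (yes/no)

Ignoring the required order, 30 revisit-free routes from 3 to 19 pass through all of 13, 16, and 9; the waypoint orders that occur are 16 → 13 → 9 (22); 9 → 16 → 13 (8) — never 13 → 16 → 9.

no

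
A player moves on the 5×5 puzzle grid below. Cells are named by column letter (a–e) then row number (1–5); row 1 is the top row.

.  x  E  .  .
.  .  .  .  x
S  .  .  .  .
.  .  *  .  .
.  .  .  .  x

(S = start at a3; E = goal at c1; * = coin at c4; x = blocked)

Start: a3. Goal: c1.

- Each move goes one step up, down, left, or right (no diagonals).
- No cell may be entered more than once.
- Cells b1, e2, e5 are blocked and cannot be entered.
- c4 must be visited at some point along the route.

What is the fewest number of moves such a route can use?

Any route passes through c4 somewhere between a3 and c1. Summing Manhattan distances along the two legs (a3 → c4 → c1) gives a lower bound of 3 + 3 = 6 moves.
A route of 6 moves achieves this: a3 → a4 → b4 → c4 → c3 → c2 → c1.
Since 6 matches the lower bound, it is optimal.

6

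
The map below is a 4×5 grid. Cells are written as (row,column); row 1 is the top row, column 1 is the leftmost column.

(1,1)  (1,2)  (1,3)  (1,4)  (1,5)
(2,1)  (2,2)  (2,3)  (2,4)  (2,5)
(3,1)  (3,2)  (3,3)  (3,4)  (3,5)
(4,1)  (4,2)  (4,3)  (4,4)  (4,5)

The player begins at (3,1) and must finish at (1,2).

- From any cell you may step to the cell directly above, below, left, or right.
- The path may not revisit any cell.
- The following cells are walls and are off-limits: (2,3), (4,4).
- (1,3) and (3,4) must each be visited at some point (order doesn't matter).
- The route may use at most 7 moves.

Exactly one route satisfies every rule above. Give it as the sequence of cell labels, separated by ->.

(3,1) -> (3,2) -> (3,3) -> (3,4) -> (2,4) -> (1,4) -> (1,3) -> (1,2)

The 7-move cap with required stops at (1,3), (3,4) leaves no slack for detours.
Route from (3,1): 3× right (reaching (3,4)), 2× up (reaching (1,4)), 2× left (reaching (1,2)) — 7 moves in all.
Check: all required cells visited; 7 ≤ 7 moves.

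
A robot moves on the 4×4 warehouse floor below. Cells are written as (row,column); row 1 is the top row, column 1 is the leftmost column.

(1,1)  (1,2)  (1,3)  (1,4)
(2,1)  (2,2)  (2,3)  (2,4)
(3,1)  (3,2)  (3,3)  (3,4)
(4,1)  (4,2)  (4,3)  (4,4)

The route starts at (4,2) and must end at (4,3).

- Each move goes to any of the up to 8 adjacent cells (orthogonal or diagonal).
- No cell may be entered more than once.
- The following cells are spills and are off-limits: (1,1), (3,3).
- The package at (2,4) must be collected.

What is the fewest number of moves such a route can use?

Any route passes through (2,4) somewhere between (4,2) and (4,3). Summing Chebyshev distances along the two legs ((4,2) → (2,4) → (4,3)) gives a lower bound of 2 + 2 = 4 moves.
That bound ignores the blocked cells. Measuring each leg by the fewest moves that actually steer around them ((4,2)→(2,4): 3; (2,4)→(4,3): 2) raises the lower bound to 5.
A route of 5 moves exists: (4,2) → (3,2) → (2,3) → (2,4) → (3,4) → (4,3).
Since 5 matches that lower bound, it is optimal.

5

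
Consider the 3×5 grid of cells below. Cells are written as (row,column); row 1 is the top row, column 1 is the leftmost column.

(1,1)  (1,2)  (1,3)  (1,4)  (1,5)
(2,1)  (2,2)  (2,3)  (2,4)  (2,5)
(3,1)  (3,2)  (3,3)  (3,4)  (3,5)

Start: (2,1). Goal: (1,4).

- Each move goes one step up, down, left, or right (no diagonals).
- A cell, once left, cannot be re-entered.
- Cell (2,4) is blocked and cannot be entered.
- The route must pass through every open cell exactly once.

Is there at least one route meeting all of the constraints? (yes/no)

Colour the cells like a checkerboard: each orthogonal step flips colour, so a Hamiltonian route alternates colours. Here there are 7 cells of one colour and 7 of the other, with start on the same colour as the goal — the counts and endpoints can't be arranged into an alternating sequence of length 14, so no Hamiltonian route exists.

no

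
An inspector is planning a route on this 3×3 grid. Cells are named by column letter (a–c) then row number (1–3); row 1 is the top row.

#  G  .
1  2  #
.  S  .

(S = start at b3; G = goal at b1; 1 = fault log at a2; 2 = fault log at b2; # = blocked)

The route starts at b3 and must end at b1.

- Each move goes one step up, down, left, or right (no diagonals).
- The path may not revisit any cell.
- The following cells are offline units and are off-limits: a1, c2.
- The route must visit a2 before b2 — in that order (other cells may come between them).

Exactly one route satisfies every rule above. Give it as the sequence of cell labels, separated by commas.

b3, a3, a2, b2, b1

The waypoints must appear in the order a2, b2, with no cell reused.
Route from b3: left to a3, up to a2, right to b2, up to b1 — 4 moves in all.
Check: order respected (1 at step 2, 2 at step 3).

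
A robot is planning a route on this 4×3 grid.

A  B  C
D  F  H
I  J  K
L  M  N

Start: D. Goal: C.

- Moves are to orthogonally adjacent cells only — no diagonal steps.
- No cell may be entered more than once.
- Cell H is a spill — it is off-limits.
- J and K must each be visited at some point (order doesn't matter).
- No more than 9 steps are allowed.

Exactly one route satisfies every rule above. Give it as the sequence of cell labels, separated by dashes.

D - I - L - M - N - K - J - F - B - C

The 9-move cap with required stops at J, K leaves no slack for detours.
Route from D: down 2 to L, right 2 to N, up 1 to K, left 1 to J, up 2 to B, right 1 to C — 9 moves in all.
Check: all required cells visited; 9 ≤ 9 moves.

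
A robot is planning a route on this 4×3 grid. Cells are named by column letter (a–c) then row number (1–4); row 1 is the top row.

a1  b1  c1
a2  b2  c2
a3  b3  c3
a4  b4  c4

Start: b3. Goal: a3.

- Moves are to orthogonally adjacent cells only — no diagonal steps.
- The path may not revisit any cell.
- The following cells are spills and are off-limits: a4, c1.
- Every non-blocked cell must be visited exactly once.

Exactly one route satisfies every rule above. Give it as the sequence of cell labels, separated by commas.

b3, b4, c4, c3, c2, b2, b1, a1, a2, a3

Need to visit all 10 open cells exactly once, starting at b3 and ending at a3.
Route from b3: down 1 to b4, right 1 to c4, up 2 to c2, left 1 to b2, up 1 to b1, left 1 to a1, down 2 to a3 — 9 moves in all.
Check: all 10 open cells covered.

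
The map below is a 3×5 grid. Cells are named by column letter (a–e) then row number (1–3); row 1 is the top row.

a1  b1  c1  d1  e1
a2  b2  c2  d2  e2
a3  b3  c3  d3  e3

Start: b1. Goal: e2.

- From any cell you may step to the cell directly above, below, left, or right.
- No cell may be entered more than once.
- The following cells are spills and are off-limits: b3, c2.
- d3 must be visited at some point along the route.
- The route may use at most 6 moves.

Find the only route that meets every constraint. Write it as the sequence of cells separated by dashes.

The 6-move cap with required stops at d3 leaves no slack for detours.
Route from b1: 2× right (reaching d1), 2× down (reaching d3), right to e3, up to e2 — 6 moves in all.
Check: all required cells visited; 6 ≤ 6 moves.

b1 - c1 - d1 - d2 - d3 - e3 - e2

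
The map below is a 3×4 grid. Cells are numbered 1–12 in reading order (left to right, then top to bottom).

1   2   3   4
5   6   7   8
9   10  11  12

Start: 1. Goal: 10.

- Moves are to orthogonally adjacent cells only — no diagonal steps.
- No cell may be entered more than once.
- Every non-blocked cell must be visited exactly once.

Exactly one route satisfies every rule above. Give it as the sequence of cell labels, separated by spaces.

1 2 3 4 8 12 11 7 6 5 9 10

Need to visit all 12 open cells exactly once, starting at 1 and ending at 10.
Cell 9 has only two open neighbours (5 and 10), so the path must pass straight through it: one of those is the cell it's entered from and the other is where it exits.
Route from 1: right 3 to 4, down 2 to 12, left 1 to 11, up 1 to 7, left 2 to 5, down 1 to 9, right 1 to 10 — 11 moves in all.
Check: all 12 open cells covered.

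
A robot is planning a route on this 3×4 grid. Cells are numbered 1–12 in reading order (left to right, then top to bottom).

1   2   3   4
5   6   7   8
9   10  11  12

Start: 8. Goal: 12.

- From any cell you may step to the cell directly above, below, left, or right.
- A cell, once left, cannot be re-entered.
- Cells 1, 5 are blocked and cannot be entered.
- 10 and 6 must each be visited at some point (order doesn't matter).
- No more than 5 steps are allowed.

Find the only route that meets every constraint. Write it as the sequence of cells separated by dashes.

8 - 7 - 6 - 10 - 11 - 12

The 5-move cap with required stops at 10, 6 leaves no slack for detours.
Route from 8: 2× left (reaching 6), down to 10, 2× right (reaching 12) — 5 moves in all.
Check: all required cells visited; 5 ≤ 5 moves.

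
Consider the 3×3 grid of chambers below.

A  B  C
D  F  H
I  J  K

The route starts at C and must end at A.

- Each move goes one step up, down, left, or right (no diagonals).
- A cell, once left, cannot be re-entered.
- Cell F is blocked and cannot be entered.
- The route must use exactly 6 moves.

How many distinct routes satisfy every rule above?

1

Need simple routes of exactly 6 moves from C to A (Manhattan distance 2, so 2 moves are spent on a detour and 2 undoing it).
Enumerating: C H K J I D A.
That gives 1 route.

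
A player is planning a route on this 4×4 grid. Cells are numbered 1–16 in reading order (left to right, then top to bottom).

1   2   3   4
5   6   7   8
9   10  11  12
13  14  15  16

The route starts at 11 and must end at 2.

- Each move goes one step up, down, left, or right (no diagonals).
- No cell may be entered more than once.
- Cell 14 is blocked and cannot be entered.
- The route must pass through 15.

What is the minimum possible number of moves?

7

Any route passes through 15 somewhere between 11 and 2. Summing Manhattan distances along the two legs (11 → 15 → 2) gives a lower bound of 1 + 4 = 5 moves.
The shortest route satisfying every rule uses 7 moves: 11 → 15 → 16 → 12 → 8 → 4 → 3 → 2.
The no-revisit rule (legs can't share cells) pushes the minimum above the 5-move bound; an exhaustive check rules out every length from 5 to 6, leaving 7 as the minimum.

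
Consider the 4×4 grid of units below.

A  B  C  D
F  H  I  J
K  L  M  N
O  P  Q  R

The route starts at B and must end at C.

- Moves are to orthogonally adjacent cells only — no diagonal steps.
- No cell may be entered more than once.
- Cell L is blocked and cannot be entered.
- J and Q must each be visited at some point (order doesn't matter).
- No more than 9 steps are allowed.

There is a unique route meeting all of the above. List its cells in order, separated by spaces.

The budget equals the shortest possible length, so every move has to be on a shortest route through the required cells.
Route from B: down 1 to H, right 1 to I, down 2 to Q, right 1 to R, up 3 to D, left 1 to C — 9 moves in all.
Check: all required cells visited; 9 ≤ 9 moves.

B H I M Q R N J D C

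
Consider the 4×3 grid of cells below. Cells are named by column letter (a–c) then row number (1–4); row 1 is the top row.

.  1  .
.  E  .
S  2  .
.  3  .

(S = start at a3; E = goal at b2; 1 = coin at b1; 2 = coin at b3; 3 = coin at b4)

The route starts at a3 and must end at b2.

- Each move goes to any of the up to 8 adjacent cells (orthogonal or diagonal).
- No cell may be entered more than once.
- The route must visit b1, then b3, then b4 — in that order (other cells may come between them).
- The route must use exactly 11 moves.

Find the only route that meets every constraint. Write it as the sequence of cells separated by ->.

a3 -> a2 -> a1 -> b1 -> c1 -> c2 -> b3 -> a4 -> b4 -> c4 -> c3 -> b2

The waypoints must appear in the order b1, b3, b4, with no cell reused.
Route from a3: 2× up (reaching a1), 2× right (reaching c1), down to c2, 2× down-left (reaching a4), 2× right (reaching c4), up to c3, up-left to b2 — 11 moves in all.
Check: order respected (1 at step 3, 2 at step 6, 3 at step 8); 11 moves as required.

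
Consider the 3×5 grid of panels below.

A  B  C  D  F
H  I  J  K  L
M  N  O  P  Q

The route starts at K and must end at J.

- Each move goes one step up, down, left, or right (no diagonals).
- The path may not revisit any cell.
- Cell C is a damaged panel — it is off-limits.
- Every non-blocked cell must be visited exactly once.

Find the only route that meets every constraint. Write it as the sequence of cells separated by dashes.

Need to visit all 14 open cells exactly once, starting at K and ending at J.
Cell B has only two open neighbours (I and A), so the path must pass straight through it: one of those is the cell it's entered from and the other is where it exits.
Route from K: up 1 to D, right 1 to F, down 2 to Q, left 4 to M, up 2 to A, right 1 to B, down 1 to I, right 1 to J — 13 moves in all.
Check: all 14 open cells covered.

K - D - F - L - Q - P - O - N - M - H - A - B - I - J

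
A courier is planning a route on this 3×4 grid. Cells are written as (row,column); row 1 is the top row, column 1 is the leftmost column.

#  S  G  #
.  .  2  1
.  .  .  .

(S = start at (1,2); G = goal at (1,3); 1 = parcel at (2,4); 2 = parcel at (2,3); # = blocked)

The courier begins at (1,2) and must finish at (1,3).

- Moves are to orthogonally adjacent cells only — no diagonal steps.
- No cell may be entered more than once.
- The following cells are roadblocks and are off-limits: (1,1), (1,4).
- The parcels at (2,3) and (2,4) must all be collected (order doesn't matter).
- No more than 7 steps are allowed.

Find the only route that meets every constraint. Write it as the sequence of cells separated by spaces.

The 7-move cap with required stops at (2,3), (2,4) leaves no slack for detours.
Route from (1,2): 2× down (reaching (3,2)), 2× right (reaching (3,4)), up to (2,4), left to (2,3), up to (1,3) — 7 moves in all.
Check: all required cells visited; 7 ≤ 7 moves.

(1,2) (2,2) (3,2) (3,3) (3,4) (2,4) (2,3) (1,3)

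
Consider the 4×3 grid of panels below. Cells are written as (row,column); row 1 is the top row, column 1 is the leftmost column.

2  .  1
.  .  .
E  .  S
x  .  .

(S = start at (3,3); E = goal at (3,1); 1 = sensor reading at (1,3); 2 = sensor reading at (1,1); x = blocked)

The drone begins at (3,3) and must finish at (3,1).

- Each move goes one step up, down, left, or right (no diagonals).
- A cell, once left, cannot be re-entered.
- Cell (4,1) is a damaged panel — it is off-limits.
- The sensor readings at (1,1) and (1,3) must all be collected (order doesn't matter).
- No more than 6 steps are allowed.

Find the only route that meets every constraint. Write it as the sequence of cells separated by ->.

The budget equals the shortest possible length, so every move has to be on a shortest route through the required cells.
Route from (3,3): 2× up (reaching (1,3)), 2× left (reaching (1,1)), 2× down (reaching (3,1)) — 6 moves in all.
Check: all required cells visited; 6 ≤ 6 moves.

(3,3) -> (2,3) -> (1,3) -> (1,2) -> (1,1) -> (2,1) -> (3,1)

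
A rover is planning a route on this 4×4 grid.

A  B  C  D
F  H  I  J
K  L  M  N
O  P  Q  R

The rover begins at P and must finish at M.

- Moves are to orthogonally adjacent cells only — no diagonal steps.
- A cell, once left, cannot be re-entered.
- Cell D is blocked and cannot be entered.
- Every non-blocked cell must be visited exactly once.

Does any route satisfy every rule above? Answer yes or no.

yes

One route that works: P → O → K → L → H → F → A → B → C → I → J → N → R → Q → M.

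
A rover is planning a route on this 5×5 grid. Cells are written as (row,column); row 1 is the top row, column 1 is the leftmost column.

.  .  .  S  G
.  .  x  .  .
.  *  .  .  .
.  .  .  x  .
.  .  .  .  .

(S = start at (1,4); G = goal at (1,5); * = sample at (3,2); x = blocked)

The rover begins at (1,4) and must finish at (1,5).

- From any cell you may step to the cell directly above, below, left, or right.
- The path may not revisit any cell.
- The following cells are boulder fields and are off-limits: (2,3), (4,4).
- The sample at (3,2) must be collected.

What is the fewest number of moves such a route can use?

Any route passes through (3,2) somewhere between (1,4) and (1,5). Summing Manhattan distances along the two legs ((1,4) → (3,2) → (1,5)) gives a lower bound of 4 + 5 = 9 moves.
A route of 9 moves achieves this: (1,4) → (1,3) → (1,2) → (2,2) → (3,2) → (3,3) → (3,4) → (2,4) → (2,5) → (1,5).
Since 9 matches the lower bound, it is optimal.

9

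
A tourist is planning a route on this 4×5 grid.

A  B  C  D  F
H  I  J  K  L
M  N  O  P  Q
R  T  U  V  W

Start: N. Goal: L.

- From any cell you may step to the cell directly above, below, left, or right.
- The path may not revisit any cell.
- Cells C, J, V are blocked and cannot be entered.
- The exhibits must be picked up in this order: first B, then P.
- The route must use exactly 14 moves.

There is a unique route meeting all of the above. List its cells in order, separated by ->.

N -> I -> B -> A -> H -> M -> R -> T -> U -> O -> P -> K -> D -> F -> L

The waypoints must appear in the order B, P, with no cell reused.
Route from N: up 2 to B, left 1 to A, down 3 to R, right 2 to U, up 1 to O, right 1 to P, up 2 to D, right 1 to F, down 1 to L — 14 moves in all.
Check: order respected (B at step 2, P at step 10); 14 moves as required.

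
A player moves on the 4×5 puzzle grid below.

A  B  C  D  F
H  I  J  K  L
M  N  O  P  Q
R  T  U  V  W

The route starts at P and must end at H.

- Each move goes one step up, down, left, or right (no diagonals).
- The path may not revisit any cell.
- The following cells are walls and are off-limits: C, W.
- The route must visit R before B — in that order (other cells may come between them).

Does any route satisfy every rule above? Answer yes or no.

yes

One route that works: P → V → U → T → R → M → N → I → B → A → H.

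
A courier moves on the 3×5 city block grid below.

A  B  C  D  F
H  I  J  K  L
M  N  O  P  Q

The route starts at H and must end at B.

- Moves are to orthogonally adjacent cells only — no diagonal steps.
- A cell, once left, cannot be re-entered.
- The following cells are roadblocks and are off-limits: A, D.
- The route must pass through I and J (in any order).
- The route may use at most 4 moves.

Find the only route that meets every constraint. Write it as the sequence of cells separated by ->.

The 4-move cap with required stops at I, J leaves no slack for detours.
Route from H: right 2 to J, up 1 to C, left 1 to B — 4 moves in all.
Check: all required cells visited; 4 ≤ 4 moves.

H -> I -> J -> C -> B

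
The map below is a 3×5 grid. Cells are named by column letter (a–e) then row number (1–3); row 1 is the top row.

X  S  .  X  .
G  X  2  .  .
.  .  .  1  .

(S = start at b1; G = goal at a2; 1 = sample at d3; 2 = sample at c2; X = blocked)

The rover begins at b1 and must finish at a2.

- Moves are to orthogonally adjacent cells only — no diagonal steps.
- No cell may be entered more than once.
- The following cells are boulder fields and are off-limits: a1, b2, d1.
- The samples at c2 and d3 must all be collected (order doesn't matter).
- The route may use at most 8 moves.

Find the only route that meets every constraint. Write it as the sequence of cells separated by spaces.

The 8-move cap with required stops at c2, d3 leaves no slack for detours.
Route from b1: right to c1, down to c2, right to d2, down to d3, 3× left (reaching a3), up to a2 — 8 moves in all.
Check: all required cells visited; 8 ≤ 8 moves.

b1 c1 c2 d2 d3 c3 b3 a3 a2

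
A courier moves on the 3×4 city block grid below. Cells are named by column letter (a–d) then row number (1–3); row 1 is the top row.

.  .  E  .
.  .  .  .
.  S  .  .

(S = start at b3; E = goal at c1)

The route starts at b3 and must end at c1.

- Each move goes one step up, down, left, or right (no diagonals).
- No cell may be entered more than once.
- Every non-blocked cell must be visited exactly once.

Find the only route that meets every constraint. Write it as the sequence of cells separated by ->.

Need to visit all 12 open cells exactly once, starting at b3 and ending at c1.
Route from b3: left to a3, 2× up (reaching a1), right to b1, down to b2, right to c2, down to c3, right to d3, 2× up (reaching d1), left to c1 — 11 moves in all.
Check: all 12 open cells covered.

b3 -> a3 -> a2 -> a1 -> b1 -> b2 -> c2 -> c3 -> d3 -> d2 -> d1 -> c1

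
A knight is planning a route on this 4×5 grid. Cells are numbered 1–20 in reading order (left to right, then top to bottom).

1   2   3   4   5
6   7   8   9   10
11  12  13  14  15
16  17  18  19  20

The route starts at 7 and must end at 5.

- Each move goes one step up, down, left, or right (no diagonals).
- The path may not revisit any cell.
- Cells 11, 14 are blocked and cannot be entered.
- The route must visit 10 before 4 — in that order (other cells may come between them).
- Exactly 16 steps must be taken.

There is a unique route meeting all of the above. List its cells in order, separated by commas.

7, 6, 1, 2, 3, 8, 13, 12, 17, 18, 19, 20, 15, 10, 9, 4, 5

The waypoints must appear in the order 10, 4, with no cell reused.
Route from 7: left to 6, up to 1, 2× right (reaching 3), 2× down (reaching 13), left to 12, down to 17, 3× right (reaching 20), 2× up (reaching 10), left to 9, up to 4, right to 5 — 16 moves in all.
Check: order respected (10 at step 13, 4 at step 15); 16 moves as required.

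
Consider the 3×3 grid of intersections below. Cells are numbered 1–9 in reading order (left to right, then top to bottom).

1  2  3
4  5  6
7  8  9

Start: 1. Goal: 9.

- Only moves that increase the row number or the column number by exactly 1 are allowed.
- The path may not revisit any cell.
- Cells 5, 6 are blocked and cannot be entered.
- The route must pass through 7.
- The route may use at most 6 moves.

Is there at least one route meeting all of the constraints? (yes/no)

One route that works: 1 → 4 → 7 → 8 → 9.

yes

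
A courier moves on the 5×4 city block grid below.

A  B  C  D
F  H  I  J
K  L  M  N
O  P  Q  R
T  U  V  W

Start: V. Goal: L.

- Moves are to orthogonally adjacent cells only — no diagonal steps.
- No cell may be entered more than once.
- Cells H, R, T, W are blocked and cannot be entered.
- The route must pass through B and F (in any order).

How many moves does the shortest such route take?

9

Any route passes through B and F in some order between V and L. Summing Manhattan distances along each leg and taking the cheapest ordering (V → B → F → L) gives a lower bound of 5 + 2 + 2 = 9 moves.
A route of 9 moves achieves this: V → Q → M → I → C → B → A → F → K → L.
Since 9 matches the lower bound, it is optimal.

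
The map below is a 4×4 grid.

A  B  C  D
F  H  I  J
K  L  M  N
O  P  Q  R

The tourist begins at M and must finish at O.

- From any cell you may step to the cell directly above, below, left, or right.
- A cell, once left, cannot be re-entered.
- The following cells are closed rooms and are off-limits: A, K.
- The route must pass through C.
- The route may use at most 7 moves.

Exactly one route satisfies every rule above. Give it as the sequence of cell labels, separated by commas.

M, I, C, B, H, L, P, O

Any route must reach C and still end at O within 7 moves, so the order of the required stops is forced.
Route from M: 2× up (reaching C), left to B, 3× down (reaching P), left to O — 7 moves in all.
Check: all required cells visited; 7 ≤ 7 moves.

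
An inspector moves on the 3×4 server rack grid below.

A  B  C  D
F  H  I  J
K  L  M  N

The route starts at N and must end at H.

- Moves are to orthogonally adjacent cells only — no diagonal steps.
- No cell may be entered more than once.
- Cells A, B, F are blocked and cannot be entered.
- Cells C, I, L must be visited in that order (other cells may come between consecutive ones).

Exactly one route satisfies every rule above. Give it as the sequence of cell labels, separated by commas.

N, J, D, C, I, M, L, H

The waypoints must appear in the order C, I, L, with no cell reused.
Route from N: up 2 to D, left 1 to C, down 2 to M, left 1 to L, up 1 to H — 7 moves in all.
Check: order respected (C at step 3, I at step 4, L at step 6).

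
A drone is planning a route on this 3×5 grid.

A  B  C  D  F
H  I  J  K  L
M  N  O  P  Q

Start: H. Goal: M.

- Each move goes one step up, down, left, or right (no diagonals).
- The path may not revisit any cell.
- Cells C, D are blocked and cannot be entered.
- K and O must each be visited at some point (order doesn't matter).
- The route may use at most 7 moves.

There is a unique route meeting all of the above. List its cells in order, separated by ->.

H -> I -> J -> K -> P -> O -> N -> M

Any route must reach K and O and still end at M within 7 moves, so the order of the required stops is forced.
Route from H: right 3 to K, down 1 to P, left 3 to M — 7 moves in all.
Check: all required cells visited; 7 ≤ 7 moves.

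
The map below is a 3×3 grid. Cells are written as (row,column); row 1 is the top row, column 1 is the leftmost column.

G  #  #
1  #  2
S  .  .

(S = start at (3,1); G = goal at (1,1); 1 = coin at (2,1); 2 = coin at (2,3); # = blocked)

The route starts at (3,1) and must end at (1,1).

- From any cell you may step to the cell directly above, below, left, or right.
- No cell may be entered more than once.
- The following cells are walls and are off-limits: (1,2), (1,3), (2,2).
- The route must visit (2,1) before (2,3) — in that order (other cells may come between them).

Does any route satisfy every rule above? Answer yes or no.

(2,3) must be visited but has only one open neighbour ((3,3)), and it is neither the start nor the goal — the route would have to enter and leave through (3,3), re-entering it.

no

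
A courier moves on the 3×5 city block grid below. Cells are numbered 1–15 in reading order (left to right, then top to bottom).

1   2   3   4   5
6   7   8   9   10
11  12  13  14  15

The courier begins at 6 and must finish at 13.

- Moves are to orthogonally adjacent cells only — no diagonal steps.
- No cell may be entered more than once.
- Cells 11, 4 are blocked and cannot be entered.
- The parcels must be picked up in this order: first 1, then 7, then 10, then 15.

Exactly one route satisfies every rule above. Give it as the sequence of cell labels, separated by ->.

The waypoints must appear in the order 1, 7, 10, 15, with no cell reused.
Route from 6: up to 1, right to 2, down to 7, 3× right (reaching 10), down to 15, 2× left (reaching 13) — 9 moves in all.
Check: order respected (1 at step 1, 7 at step 3, 10 at step 6, 15 at step 7).

6 -> 1 -> 2 -> 7 -> 8 -> 9 -> 10 -> 15 -> 14 -> 13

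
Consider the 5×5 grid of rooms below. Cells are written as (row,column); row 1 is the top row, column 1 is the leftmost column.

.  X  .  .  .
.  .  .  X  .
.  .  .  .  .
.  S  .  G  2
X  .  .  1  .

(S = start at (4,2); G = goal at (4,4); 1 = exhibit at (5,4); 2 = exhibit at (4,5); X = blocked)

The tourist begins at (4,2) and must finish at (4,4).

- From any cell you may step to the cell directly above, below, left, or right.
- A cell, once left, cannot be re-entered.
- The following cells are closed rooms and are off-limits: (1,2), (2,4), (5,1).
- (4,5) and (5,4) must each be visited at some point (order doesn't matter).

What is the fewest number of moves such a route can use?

Any route passes through (4,5) and (5,4) in some order between (4,2) and (4,4). Summing Manhattan distances along each leg and taking the cheapest ordering ((4,2) → (5,4) → (4,5) → (4,4)) gives a lower bound of 3 + 2 + 1 = 6 moves.
A route of 6 moves achieves this: (4,2) → (5,2) → (5,3) → (5,4) → (5,5) → (4,5) → (4,4).
Since 6 matches the lower bound, it is optimal.

6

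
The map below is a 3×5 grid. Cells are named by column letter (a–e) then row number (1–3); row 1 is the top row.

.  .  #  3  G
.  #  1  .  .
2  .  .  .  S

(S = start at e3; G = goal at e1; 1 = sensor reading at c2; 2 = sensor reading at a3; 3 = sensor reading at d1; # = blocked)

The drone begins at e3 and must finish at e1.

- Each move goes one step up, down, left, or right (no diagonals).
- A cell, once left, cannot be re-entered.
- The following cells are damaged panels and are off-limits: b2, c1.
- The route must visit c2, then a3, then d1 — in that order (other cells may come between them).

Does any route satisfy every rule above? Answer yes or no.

Even ignoring the required order, no revisit-free route from e3 to e1 manages to pass through all of c2, a3, and d1: branching out from e3, every path either misses one of them or, having collected them, can no longer reach e1 without re-entering a cell.

no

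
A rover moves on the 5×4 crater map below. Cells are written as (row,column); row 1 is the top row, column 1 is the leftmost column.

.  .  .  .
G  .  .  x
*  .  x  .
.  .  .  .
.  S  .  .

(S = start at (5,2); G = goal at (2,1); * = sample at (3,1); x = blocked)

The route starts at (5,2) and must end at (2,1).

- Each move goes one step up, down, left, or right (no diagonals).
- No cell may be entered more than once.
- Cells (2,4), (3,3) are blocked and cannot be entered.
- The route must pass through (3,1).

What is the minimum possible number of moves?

4

Any route passes through (3,1) somewhere between (5,2) and (2,1). Summing Manhattan distances along the two legs ((5,2) → (3,1) → (2,1)) gives a lower bound of 3 + 1 = 4 moves.
A route of 4 moves achieves this: (5,2) → (4,2) → (3,2) → (3,1) → (2,1).
Since 4 matches the lower bound, it is optimal.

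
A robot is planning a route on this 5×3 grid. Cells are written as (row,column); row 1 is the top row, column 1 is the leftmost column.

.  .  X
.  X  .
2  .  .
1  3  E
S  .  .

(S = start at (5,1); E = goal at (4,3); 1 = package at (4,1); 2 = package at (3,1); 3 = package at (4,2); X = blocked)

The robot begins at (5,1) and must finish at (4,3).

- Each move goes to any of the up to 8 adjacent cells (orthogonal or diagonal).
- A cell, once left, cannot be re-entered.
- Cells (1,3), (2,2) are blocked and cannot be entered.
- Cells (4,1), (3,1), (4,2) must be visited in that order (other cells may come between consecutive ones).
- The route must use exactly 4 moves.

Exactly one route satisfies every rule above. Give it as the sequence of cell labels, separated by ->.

The waypoints must appear in the order (4,1), (3,1), (4,2), with no cell reused.
Route from (5,1): up 2 to (3,1), down-right 1 to (4,2), right 1 to (4,3) — 4 moves in all.
Check: order respected (1 at step 1, 2 at step 2, 3 at step 3); 4 moves as required.

(5,1) -> (4,1) -> (3,1) -> (4,2) -> (4,3)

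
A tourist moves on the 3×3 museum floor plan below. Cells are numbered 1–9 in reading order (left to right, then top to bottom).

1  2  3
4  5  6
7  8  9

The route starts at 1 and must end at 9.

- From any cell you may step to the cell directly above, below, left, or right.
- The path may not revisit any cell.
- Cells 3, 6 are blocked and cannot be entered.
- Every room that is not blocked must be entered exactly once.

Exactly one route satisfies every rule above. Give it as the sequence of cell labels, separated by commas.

Need to visit all 7 open cells exactly once, starting at 1 and ending at 9.
Route from 1: right 1 to 2, down 1 to 5, left 1 to 4, down 1 to 7, right 2 to 9 — 6 moves in all.
Check: all 7 open cells covered.

1, 2, 5, 4, 7, 8, 9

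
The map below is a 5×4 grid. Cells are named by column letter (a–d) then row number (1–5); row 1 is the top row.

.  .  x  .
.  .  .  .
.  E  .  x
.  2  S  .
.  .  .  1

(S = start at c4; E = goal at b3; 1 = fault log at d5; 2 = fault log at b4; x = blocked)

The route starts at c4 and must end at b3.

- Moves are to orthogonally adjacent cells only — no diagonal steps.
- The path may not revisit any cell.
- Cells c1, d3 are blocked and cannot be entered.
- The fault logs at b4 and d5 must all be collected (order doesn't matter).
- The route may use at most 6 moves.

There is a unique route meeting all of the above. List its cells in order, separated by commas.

Any route must reach b4 and d5 and still end at b3 within 6 moves, so the order of the required stops is forced.
Route from c4: right to d4, down to d5, 2× left (reaching b5), 2× up (reaching b3) — 6 moves in all.
Check: all required cells visited; 6 ≤ 6 moves.

c4, d4, d5, c5, b5, b4, b3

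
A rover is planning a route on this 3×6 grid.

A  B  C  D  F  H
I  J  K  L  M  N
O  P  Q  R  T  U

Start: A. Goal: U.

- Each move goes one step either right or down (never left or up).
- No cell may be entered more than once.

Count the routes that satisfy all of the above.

A right/down-only route from A to U makes exactly 2 down-moves and 5 right-moves in some order.
With no other constraints that would be C(7,2) = 21 routes.
That gives 21 routes.

21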